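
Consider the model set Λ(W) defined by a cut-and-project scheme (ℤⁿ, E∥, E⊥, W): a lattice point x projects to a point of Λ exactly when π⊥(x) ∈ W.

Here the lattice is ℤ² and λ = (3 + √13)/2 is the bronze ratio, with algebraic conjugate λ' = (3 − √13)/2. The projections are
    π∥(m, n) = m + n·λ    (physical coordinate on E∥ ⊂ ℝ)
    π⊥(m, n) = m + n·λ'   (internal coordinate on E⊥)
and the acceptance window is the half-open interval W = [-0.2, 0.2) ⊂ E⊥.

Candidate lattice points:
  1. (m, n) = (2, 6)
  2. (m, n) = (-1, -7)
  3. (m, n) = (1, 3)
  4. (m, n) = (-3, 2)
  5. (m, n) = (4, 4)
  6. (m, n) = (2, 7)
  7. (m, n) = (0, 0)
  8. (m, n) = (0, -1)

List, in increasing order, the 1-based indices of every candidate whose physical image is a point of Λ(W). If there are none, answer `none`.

1, 3, 6, 7

Compute λ' = (3−√13)/2 = -0.30278, so π⊥(m,n) = m -0.30278·n.
[1] lift (2,6): star map gives 0.18335; window check -0.2 ≤ 0.18335 < 0.2 is true → IN Λ
[2] lift (-1,-7): star map gives 1.11943; window check -0.2 ≤ 1.11943 < 0.2 is false → out
[3] lift (1,3): star map gives 0.09167; window check -0.2 ≤ 0.09167 < 0.2 is true → IN Λ
[4] lift (-3,2): star map gives -3.60555; window check -0.2 ≤ -3.60555 < 0.2 is false → out
[5] lift (4,4): star map gives 2.78890; window check -0.2 ≤ 2.78890 < 0.2 is false → out
[6] lift (2,7): star map gives -0.11943; window check -0.2 ≤ -0.11943 < 0.2 is true → IN Λ
[7] lift (0,0): star map gives 0.00000; window check -0.2 ≤ 0.00000 < 0.2 is true → IN Λ
[8] lift (0,-1): star map gives 0.30278; window check -0.2 ≤ 0.30278 < 0.2 is false → out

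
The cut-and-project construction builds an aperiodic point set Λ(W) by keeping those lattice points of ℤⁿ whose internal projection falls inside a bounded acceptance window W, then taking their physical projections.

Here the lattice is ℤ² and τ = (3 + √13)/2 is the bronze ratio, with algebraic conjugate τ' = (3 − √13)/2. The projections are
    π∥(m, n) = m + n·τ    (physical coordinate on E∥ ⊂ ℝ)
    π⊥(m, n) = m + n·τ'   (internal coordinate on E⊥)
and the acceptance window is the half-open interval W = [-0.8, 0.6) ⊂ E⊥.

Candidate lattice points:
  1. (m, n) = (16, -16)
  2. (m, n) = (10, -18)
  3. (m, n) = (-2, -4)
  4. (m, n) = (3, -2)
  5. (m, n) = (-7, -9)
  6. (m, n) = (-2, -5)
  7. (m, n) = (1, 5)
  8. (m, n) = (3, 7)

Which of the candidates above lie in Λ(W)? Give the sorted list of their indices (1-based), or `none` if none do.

3, 6, 7

Compute τ' = (3−√13)/2 = -0.302776, so π⊥(m,n) = m -0.302776·n.
#1 (16,-16): internal coord 16 + (-16)·τ' = +20.844410; +20.844410 ∉ [-0.8, 0.6) → out
#2 (10,-18): internal coord 10 + (-18)·τ' = +15.449961; +15.449961 ∉ [-0.8, 0.6) → out
#3 (-2,-4): internal coord -2 + (-4)·τ' = -0.788897; -0.788897 ∈ [-0.8, 0.6) → IN Λ
#4 (3,-2): internal coord 3 + (-2)·τ' = +3.605551; +3.605551 ∉ [-0.8, 0.6) → out
#5 (-7,-9): internal coord -7 + (-9)·τ' = -4.275019; -4.275019 ∉ [-0.8, 0.6) → out
#6 (-2,-5): internal coord -2 + (-5)·τ' = -0.486122; -0.486122 ∈ [-0.8, 0.6) → IN Λ
#7 (1,5): internal coord 1 + (5)·τ' = -0.513878; -0.513878 ∈ [-0.8, 0.6) → IN Λ
#8 (3,7): internal coord 3 + (7)·τ' = +0.880571; +0.880571 ∉ [-0.8, 0.6) → out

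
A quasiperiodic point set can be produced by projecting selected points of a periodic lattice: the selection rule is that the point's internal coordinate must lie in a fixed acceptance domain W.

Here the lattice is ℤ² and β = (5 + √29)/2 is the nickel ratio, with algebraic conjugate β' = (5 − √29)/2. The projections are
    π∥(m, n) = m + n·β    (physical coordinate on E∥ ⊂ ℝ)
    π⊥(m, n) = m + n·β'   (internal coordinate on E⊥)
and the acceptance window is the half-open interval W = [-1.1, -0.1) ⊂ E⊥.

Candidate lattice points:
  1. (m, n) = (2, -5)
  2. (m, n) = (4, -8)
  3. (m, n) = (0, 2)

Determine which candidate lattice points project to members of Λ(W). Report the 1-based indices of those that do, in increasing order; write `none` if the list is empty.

3

β' = (5−√29)/2 ≈ -0.19258.
[1] lift (2,-5): star map gives 2.96291; window check -1.1 ≤ 2.96291 < -0.1 is false → out
[2] lift (4,-8): star map gives 5.54066; window check -1.1 ≤ 5.54066 < -0.1 is false → out
[3] lift (0,2): star map gives -0.38516; window check -1.1 ≤ -0.38516 < -0.1 is true → IN Λ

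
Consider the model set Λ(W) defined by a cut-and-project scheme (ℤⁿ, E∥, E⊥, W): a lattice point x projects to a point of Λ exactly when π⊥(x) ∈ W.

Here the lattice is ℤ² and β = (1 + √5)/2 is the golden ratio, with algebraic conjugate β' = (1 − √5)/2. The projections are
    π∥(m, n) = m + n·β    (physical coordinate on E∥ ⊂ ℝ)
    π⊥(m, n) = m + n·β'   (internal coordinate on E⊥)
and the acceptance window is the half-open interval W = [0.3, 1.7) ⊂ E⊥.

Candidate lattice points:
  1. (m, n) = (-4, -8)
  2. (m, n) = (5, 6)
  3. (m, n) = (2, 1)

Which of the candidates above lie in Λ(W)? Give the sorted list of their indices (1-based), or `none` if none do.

β' = (1−√5)/2 ≈ -0.61803.
[1] lift (-4,-8): star map gives 0.94427; window check 0.3 ≤ 0.94427 < 1.7 is true → IN Λ
[2] lift (5,6): star map gives 1.29180; window check 0.3 ≤ 1.29180 < 1.7 is true → IN Λ
[3] lift (2,1): star map gives 1.38197; window check 0.3 ≤ 1.38197 < 1.7 is true → IN Λ

1, 2, 3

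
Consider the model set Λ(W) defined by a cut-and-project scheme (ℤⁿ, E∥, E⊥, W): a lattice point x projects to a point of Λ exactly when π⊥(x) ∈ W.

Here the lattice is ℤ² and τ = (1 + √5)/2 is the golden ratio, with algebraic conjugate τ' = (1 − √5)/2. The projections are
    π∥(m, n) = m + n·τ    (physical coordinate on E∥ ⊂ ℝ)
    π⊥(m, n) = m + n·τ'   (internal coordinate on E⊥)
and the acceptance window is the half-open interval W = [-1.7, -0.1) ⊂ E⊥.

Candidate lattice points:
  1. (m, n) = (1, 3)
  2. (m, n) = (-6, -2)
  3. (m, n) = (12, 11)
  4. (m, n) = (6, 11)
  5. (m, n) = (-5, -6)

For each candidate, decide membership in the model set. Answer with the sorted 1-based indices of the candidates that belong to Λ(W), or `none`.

Numerically τ ≈ 1.6180 and τ' = −1/τ ≈ -0.6180.
#1 (1,3): internal coord 1 + (3)·τ' = -0.8541; -0.8541 ∈ [-1.7, -0.1) → IN Λ
#2 (-6,-2): internal coord -6 + (-2)·τ' = -4.7639; -4.7639 ∉ [-1.7, -0.1) → out
#3 (12,11): internal coord 12 + (11)·τ' = +5.2016; +5.2016 ∉ [-1.7, -0.1) → out
#4 (6,11): internal coord 6 + (11)·τ' = -0.7984; -0.7984 ∈ [-1.7, -0.1) → IN Λ
#5 (-5,-6): internal coord -5 + (-6)·τ' = -1.2918; -1.2918 ∈ [-1.7, -0.1) → IN Λ

1, 4, 5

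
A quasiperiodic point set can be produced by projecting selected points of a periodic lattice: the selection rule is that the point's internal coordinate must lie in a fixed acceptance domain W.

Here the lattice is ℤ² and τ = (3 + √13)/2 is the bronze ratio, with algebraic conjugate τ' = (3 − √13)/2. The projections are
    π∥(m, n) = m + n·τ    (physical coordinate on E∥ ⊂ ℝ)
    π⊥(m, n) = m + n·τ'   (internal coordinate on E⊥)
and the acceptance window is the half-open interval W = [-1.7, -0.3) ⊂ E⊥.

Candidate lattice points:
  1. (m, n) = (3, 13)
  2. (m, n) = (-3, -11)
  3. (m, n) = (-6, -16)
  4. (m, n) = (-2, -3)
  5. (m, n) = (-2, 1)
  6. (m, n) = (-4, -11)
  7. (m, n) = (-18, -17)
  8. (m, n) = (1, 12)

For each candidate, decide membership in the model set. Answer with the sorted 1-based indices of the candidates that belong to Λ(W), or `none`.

1, 3, 4, 6

τ' = (3−√13)/2 ≈ -0.3028.
#1 (3,13): internal coord 3 + (13)·τ' = -0.9361; -0.9361 ∈ [-1.7, -0.3) → IN Λ
#2 (-3,-11): internal coord -3 + (-11)·τ' = +0.3305; +0.3305 ∉ [-1.7, -0.3) → out
#3 (-6,-16): internal coord -6 + (-16)·τ' = -1.1556; -1.1556 ∈ [-1.7, -0.3) → IN Λ
#4 (-2,-3): internal coord -2 + (-3)·τ' = -1.0917; -1.0917 ∈ [-1.7, -0.3) → IN Λ
#5 (-2,1): internal coord -2 + (1)·τ' = -2.3028; -2.3028 ∉ [-1.7, -0.3) → out
#6 (-4,-11): internal coord -4 + (-11)·τ' = -0.6695; -0.6695 ∈ [-1.7, -0.3) → IN Λ
#7 (-18,-17): internal coord -18 + (-17)·τ' = -12.8528; -12.8528 ∉ [-1.7, -0.3) → out
#8 (1,12): internal coord 1 + (12)·τ' = -2.6333; -2.6333 ∉ [-1.7, -0.3) → out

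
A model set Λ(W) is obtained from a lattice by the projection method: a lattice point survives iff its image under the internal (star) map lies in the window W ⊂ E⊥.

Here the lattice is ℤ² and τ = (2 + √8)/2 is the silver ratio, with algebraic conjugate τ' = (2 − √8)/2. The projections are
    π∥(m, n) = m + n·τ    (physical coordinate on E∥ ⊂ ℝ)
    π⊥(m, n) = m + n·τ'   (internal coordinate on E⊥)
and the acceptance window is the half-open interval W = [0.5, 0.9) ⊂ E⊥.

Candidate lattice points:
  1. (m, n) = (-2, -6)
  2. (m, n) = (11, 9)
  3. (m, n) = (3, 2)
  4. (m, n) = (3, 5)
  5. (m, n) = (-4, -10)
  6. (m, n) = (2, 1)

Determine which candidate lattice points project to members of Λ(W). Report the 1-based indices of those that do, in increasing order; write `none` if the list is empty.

τ' = (2−√8)/2 ≈ -0.414214.
candidate 1: (m,n)=(-2,-6) → π∥ = -2-6·τ ≈ -16.485281, π⊥ = -2-6·τ' ≈ 0.485281 ∉ [0.5, 0.9) ⇒ out
candidate 2: (m,n)=(11,9) → π∥ = 11+9·τ ≈ 32.727922, π⊥ = 11+9·τ' ≈ 7.272078 ∉ [0.5, 0.9) ⇒ out
candidate 3: (m,n)=(3,2) → π∥ = 3+2·τ ≈ 7.828427, π⊥ = 3+2·τ' ≈ 2.171573 ∉ [0.5, 0.9) ⇒ out
candidate 4: (m,n)=(3,5) → π∥ = 3+5·τ ≈ 15.071068, π⊥ = 3+5·τ' ≈ 0.928932 ∉ [0.5, 0.9) ⇒ out
candidate 5: (m,n)=(-4,-10) → π∥ = -4-10·τ ≈ -28.142136, π⊥ = -4-10·τ' ≈ 0.142136 ∉ [0.5, 0.9) ⇒ out
candidate 6: (m,n)=(2,1) → π∥ = 2+1·τ ≈ 4.414214, π⊥ = 2+1·τ' ≈ 1.585786 ∉ [0.5, 0.9) ⇒ out

none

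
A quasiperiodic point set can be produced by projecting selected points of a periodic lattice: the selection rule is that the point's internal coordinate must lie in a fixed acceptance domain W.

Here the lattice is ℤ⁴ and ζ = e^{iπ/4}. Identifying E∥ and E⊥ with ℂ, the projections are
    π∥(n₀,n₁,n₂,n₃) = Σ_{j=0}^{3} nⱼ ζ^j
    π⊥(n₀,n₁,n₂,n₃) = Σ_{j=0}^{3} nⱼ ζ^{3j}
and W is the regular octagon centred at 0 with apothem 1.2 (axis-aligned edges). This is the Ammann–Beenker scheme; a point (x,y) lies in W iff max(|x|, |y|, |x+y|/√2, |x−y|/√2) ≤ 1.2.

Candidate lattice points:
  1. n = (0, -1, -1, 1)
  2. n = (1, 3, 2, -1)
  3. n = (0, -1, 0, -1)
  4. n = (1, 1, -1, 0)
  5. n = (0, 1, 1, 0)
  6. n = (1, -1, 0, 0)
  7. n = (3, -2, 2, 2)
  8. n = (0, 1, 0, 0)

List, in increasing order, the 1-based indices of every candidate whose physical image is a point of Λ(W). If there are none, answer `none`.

5, 8

π⊥(n) = n₀ + n₁ζ³ + n₂ζ⁶ + n₃ζ⁹ where ζ = e^{iπ/4}.
#1 (0, -1, -1, 1): internal (1.414214, 1.000000); octagon support 1.707107 vs apothem 1.2 → ∉ W
#2 (1, 3, 2, -1): internal (-1.828427, -0.585786); octagon support 1.828427 vs apothem 1.2 → ∉ W
#3 (0, -1, 0, -1): internal (0.000000, -1.414214); octagon support 1.414214 vs apothem 1.2 → ∉ W
#4 (1, 1, -1, 0): internal (0.292893, 1.707107); octagon support 1.707107 vs apothem 1.2 → ∉ W
#5 (0, 1, 1, 0): internal (-0.707107, -0.292893); octagon support 0.707107 vs apothem 1.2 → ∈ W
#6 (1, -1, 0, 0): internal (1.707107, -0.707107); octagon support 1.707107 vs apothem 1.2 → ∉ W
#7 (3, -2, 2, 2): internal (5.828427, -2.000000); octagon support 5.828427 vs apothem 1.2 → ∉ W
#8 (0, 1, 0, 0): internal (-0.707107, 0.707107); octagon support 1.000000 vs apothem 1.2 → ∈ W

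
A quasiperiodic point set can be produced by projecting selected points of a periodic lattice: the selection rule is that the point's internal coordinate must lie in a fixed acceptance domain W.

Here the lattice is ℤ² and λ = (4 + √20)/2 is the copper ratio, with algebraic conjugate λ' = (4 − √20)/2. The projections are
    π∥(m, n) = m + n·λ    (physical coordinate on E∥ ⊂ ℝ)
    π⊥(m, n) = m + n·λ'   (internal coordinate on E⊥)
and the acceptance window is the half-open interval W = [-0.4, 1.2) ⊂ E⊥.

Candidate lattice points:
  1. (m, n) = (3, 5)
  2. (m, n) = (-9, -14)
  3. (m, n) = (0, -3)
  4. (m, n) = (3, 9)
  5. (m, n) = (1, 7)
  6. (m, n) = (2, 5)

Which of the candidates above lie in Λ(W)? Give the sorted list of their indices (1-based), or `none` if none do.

3, 4, 6

Compute λ' = (4−√20)/2 = -0.23607, so π⊥(m,n) = m -0.23607·n.
#1 (3,5): internal coord 3 + (5)·λ' = +1.81966; +1.81966 ∉ [-0.4, 1.2) → out
#2 (-9,-14): internal coord -9 + (-14)·λ' = -5.69505; -5.69505 ∉ [-0.4, 1.2) → out
#3 (0,-3): internal coord 0 + (-3)·λ' = +0.70820; +0.70820 ∈ [-0.4, 1.2) → IN Λ
#4 (3,9): internal coord 3 + (9)·λ' = +0.87539; +0.87539 ∈ [-0.4, 1.2) → IN Λ
#5 (1,7): internal coord 1 + (7)·λ' = -0.65248; -0.65248 ∉ [-0.4, 1.2) → out
#6 (2,5): internal coord 2 + (5)·λ' = +0.81966; +0.81966 ∈ [-0.4, 1.2) → IN Λ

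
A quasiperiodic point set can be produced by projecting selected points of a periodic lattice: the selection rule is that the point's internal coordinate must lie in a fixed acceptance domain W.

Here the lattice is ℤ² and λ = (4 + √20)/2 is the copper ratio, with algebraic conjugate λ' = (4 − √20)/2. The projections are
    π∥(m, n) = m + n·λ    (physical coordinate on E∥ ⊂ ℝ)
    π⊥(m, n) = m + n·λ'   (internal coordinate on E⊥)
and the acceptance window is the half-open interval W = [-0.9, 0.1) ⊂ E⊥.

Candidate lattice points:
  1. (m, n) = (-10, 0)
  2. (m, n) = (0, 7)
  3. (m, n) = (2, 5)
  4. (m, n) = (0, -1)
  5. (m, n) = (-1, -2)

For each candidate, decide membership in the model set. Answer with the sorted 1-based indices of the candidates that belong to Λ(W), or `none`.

Compute λ' = (4−√20)/2 = -0.2361, so π⊥(m,n) = m -0.2361·n.
#1 (-10,0): internal coord -10 + (0)·λ' = -10.0000; -10.0000 ∉ [-0.9, 0.1) → out
#2 (0,7): internal coord 0 + (7)·λ' = -1.6525; -1.6525 ∉ [-0.9, 0.1) → out
#3 (2,5): internal coord 2 + (5)·λ' = +0.8197; +0.8197 ∉ [-0.9, 0.1) → out
#4 (0,-1): internal coord 0 + (-1)·λ' = +0.2361; +0.2361 ∉ [-0.9, 0.1) → out
#5 (-1,-2): internal coord -1 + (-2)·λ' = -0.5279; -0.5279 ∈ [-0.9, 0.1) → IN Λ

5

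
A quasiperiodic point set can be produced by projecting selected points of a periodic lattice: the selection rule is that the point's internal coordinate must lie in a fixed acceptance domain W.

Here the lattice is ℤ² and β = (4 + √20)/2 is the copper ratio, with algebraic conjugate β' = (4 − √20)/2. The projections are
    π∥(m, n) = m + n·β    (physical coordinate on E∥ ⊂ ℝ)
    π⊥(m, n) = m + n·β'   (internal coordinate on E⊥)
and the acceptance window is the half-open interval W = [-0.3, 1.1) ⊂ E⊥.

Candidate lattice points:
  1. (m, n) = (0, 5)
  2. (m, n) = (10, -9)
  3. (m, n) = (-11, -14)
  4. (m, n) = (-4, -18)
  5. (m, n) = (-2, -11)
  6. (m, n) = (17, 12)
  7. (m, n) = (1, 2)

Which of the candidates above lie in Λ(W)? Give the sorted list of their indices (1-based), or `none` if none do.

Compute β' = (4−√20)/2 = -0.236068, so π⊥(m,n) = m -0.236068·n.
candidate 1: (m,n)=(0,5) → π∥ = 0+5·β ≈ 21.180340, π⊥ = 0+5·β' ≈ -1.180340 ∉ [-0.3, 1.1) ⇒ out
candidate 2: (m,n)=(10,-9) → π∥ = 10-9·β ≈ -28.124612, π⊥ = 10-9·β' ≈ 12.124612 ∉ [-0.3, 1.1) ⇒ out
candidate 3: (m,n)=(-11,-14) → π∥ = -11-14·β ≈ -70.304952, π⊥ = -11-14·β' ≈ -7.695048 ∉ [-0.3, 1.1) ⇒ out
candidate 4: (m,n)=(-4,-18) → π∥ = -4-18·β ≈ -80.249224, π⊥ = -4-18·β' ≈ 0.249224 ∈ [-0.3, 1.1) ⇒ IN Λ
candidate 5: (m,n)=(-2,-11) → π∥ = -2-11·β ≈ -48.596748, π⊥ = -2-11·β' ≈ 0.596748 ∈ [-0.3, 1.1) ⇒ IN Λ
candidate 6: (m,n)=(17,12) → π∥ = 17+12·β ≈ 67.832816, π⊥ = 17+12·β' ≈ 14.167184 ∉ [-0.3, 1.1) ⇒ out
candidate 7: (m,n)=(1,2) → π∥ = 1+2·β ≈ 9.472136, π⊥ = 1+2·β' ≈ 0.527864 ∈ [-0.3, 1.1) ⇒ IN Λ

4, 5, 7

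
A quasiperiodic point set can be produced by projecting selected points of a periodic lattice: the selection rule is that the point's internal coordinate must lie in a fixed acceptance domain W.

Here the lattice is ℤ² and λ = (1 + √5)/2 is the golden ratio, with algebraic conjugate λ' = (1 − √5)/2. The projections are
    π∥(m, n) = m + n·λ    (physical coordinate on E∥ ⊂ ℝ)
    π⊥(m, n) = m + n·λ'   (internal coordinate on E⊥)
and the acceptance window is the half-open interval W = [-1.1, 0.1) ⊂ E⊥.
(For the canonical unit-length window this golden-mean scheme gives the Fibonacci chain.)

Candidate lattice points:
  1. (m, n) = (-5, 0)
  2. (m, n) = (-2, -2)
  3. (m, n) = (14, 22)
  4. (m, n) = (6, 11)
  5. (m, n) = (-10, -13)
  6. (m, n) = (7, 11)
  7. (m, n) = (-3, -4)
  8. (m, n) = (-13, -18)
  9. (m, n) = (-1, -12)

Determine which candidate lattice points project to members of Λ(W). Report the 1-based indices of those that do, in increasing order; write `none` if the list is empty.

2, 4, 7

Numerically λ ≈ 1.6180 and λ' = −1/λ ≈ -0.6180.
[1] lift (-5,0): star map gives -5.0000; window check -1.1 ≤ -5.0000 < 0.1 is false → out
[2] lift (-2,-2): star map gives -0.7639; window check -1.1 ≤ -0.7639 < 0.1 is true → IN Λ
[3] lift (14,22): star map gives 0.4033; window check -1.1 ≤ 0.4033 < 0.1 is false → out
[4] lift (6,11): star map gives -0.7984; window check -1.1 ≤ -0.7984 < 0.1 is true → IN Λ
[5] lift (-10,-13): star map gives -1.9656; window check -1.1 ≤ -1.9656 < 0.1 is false → out
[6] lift (7,11): star map gives 0.2016; window check -1.1 ≤ 0.2016 < 0.1 is false → out
[7] lift (-3,-4): star map gives -0.5279; window check -1.1 ≤ -0.5279 < 0.1 is true → IN Λ
[8] lift (-13,-18): star map gives -1.8754; window check -1.1 ≤ -1.8754 < 0.1 is false → out
[9] lift (-1,-12): star map gives 6.4164; window check -1.1 ≤ 6.4164 < 0.1 is false → out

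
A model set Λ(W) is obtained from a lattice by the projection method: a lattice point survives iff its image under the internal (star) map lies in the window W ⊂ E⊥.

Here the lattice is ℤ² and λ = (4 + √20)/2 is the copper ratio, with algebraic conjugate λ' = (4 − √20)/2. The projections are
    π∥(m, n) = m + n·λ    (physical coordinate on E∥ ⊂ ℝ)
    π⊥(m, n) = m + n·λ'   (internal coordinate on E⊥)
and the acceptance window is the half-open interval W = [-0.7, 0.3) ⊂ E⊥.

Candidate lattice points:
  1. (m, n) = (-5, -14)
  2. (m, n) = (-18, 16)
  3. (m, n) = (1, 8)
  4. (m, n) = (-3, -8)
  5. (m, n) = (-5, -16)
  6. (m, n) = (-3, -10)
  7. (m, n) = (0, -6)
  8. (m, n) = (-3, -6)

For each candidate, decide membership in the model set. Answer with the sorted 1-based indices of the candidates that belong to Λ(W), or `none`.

λ' = (4−√20)/2 ≈ -0.236068.
candidate 1: (m,n)=(-5,-14) → π∥ = -5-14·λ ≈ -64.304952, π⊥ = -5-14·λ' ≈ -1.695048 ∉ [-0.7, 0.3) ⇒ out
candidate 2: (m,n)=(-18,16) → π∥ = -18+16·λ ≈ 49.777088, π⊥ = -18+16·λ' ≈ -21.777088 ∉ [-0.7, 0.3) ⇒ out
candidate 3: (m,n)=(1,8) → π∥ = 1+8·λ ≈ 34.888544, π⊥ = 1+8·λ' ≈ -0.888544 ∉ [-0.7, 0.3) ⇒ out
candidate 4: (m,n)=(-3,-8) → π∥ = -3-8·λ ≈ -36.888544, π⊥ = -3-8·λ' ≈ -1.111456 ∉ [-0.7, 0.3) ⇒ out
candidate 5: (m,n)=(-5,-16) → π∥ = -5-16·λ ≈ -72.777088, π⊥ = -5-16·λ' ≈ -1.222912 ∉ [-0.7, 0.3) ⇒ out
candidate 6: (m,n)=(-3,-10) → π∥ = -3-10·λ ≈ -45.360680, π⊥ = -3-10·λ' ≈ -0.639320 ∈ [-0.7, 0.3) ⇒ IN Λ
candidate 7: (m,n)=(0,-6) → π∥ = 0-6·λ ≈ -25.416408, π⊥ = 0-6·λ' ≈ 1.416408 ∉ [-0.7, 0.3) ⇒ out
candidate 8: (m,n)=(-3,-6) → π∥ = -3-6·λ ≈ -28.416408, π⊥ = -3-6·λ' ≈ -1.583592 ∉ [-0.7, 0.3) ⇒ out

6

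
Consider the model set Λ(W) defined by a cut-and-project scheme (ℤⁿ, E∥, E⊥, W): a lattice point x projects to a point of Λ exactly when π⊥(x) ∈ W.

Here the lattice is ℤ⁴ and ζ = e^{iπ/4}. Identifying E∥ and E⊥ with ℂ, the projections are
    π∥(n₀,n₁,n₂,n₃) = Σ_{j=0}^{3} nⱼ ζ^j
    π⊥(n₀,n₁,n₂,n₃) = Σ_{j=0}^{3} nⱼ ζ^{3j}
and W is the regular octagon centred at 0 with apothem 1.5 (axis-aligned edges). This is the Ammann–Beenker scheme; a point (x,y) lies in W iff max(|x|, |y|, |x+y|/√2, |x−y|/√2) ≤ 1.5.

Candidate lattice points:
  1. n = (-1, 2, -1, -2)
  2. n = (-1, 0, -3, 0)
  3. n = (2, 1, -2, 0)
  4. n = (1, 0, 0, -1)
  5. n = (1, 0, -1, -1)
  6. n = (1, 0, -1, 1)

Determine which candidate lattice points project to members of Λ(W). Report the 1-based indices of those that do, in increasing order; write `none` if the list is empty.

4, 5

Internal map: ζ^{3j} for j=0..3 gives (1,0), (−√2/2,√2/2), (0,−1), (√2/2,√2/2).
#1 (-1, 2, -1, -2): internal (-3.828427, 1.000000); octagon support 3.828427 vs apothem 1.5 → ∉ W
#2 (-1, 0, -3, 0): internal (-1.000000, 3.000000); octagon support 3.000000 vs apothem 1.5 → ∉ W
#3 (2, 1, -2, 0): internal (1.292893, 2.707107); octagon support 2.828427 vs apothem 1.5 → ∉ W
#4 (1, 0, 0, -1): internal (0.292893, -0.707107); octagon support 0.707107 vs apothem 1.5 → ∈ W
#5 (1, 0, -1, -1): internal (0.292893, 0.292893); octagon support 0.414214 vs apothem 1.5 → ∈ W
#6 (1, 0, -1, 1): internal (1.707107, 1.707107); octagon support 2.414214 vs apothem 1.5 → ∉ W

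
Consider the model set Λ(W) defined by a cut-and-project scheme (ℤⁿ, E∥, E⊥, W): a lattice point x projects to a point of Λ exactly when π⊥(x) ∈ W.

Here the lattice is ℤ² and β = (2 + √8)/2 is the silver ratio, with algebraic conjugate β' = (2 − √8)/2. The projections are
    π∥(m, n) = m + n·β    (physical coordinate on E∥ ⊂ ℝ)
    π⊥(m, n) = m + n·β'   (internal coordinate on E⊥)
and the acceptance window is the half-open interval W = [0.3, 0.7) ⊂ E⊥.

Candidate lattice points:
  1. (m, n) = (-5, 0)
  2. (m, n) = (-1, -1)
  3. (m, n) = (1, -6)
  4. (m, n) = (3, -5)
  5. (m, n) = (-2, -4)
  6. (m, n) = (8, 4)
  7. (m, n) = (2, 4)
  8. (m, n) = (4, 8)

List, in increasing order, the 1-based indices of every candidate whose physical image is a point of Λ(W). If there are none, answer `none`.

Numerically β ≈ 2.41421 and β' = −1/β ≈ -0.41421.
candidate 1: (m,n)=(-5,0) → π∥ = -5+0·β ≈ -5.00000, π⊥ = -5+0·β' ≈ -5.00000 ∉ [0.3, 0.7) ⇒ out
candidate 2: (m,n)=(-1,-1) → π∥ = -1-1·β ≈ -3.41421, π⊥ = -1-1·β' ≈ -0.58579 ∉ [0.3, 0.7) ⇒ out
candidate 3: (m,n)=(1,-6) → π∥ = 1-6·β ≈ -13.48528, π⊥ = 1-6·β' ≈ 3.48528 ∉ [0.3, 0.7) ⇒ out
candidate 4: (m,n)=(3,-5) → π∥ = 3-5·β ≈ -9.07107, π⊥ = 3-5·β' ≈ 5.07107 ∉ [0.3, 0.7) ⇒ out
candidate 5: (m,n)=(-2,-4) → π∥ = -2-4·β ≈ -11.65685, π⊥ = -2-4·β' ≈ -0.34315 ∉ [0.3, 0.7) ⇒ out
candidate 6: (m,n)=(8,4) → π∥ = 8+4·β ≈ 17.65685, π⊥ = 8+4·β' ≈ 6.34315 ∉ [0.3, 0.7) ⇒ out
candidate 7: (m,n)=(2,4) → π∥ = 2+4·β ≈ 11.65685, π⊥ = 2+4·β' ≈ 0.34315 ∈ [0.3, 0.7) ⇒ IN Λ
candidate 8: (m,n)=(4,8) → π∥ = 4+8·β ≈ 23.31371, π⊥ = 4+8·β' ≈ 0.68629 ∈ [0.3, 0.7) ⇒ IN Λ

7, 8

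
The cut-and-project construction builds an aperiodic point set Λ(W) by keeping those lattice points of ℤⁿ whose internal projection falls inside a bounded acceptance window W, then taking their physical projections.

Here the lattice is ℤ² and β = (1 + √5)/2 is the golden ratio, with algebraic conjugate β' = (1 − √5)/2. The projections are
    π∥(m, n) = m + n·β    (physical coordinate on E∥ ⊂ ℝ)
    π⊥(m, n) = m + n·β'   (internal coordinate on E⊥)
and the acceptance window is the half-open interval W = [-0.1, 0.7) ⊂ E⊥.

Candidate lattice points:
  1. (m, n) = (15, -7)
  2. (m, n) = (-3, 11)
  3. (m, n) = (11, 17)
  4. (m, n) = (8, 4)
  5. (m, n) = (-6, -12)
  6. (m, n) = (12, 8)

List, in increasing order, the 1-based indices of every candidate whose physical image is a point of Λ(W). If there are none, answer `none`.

β' = (1−√5)/2 ≈ -0.61803.
candidate 1: (m,n)=(15,-7) → π∥ = 15-7·β ≈ 3.67376, π⊥ = 15-7·β' ≈ 19.32624 ∉ [-0.1, 0.7) ⇒ out
candidate 2: (m,n)=(-3,11) → π∥ = -3+11·β ≈ 14.79837, π⊥ = -3+11·β' ≈ -9.79837 ∉ [-0.1, 0.7) ⇒ out
candidate 3: (m,n)=(11,17) → π∥ = 11+17·β ≈ 38.50658, π⊥ = 11+17·β' ≈ 0.49342 ∈ [-0.1, 0.7) ⇒ IN Λ
candidate 4: (m,n)=(8,4) → π∥ = 8+4·β ≈ 14.47214, π⊥ = 8+4·β' ≈ 5.52786 ∉ [-0.1, 0.7) ⇒ out
candidate 5: (m,n)=(-6,-12) → π∥ = -6-12·β ≈ -25.41641, π⊥ = -6-12·β' ≈ 1.41641 ∉ [-0.1, 0.7) ⇒ out
candidate 6: (m,n)=(12,8) → π∥ = 12+8·β ≈ 24.94427, π⊥ = 12+8·β' ≈ 7.05573 ∉ [-0.1, 0.7) ⇒ out

3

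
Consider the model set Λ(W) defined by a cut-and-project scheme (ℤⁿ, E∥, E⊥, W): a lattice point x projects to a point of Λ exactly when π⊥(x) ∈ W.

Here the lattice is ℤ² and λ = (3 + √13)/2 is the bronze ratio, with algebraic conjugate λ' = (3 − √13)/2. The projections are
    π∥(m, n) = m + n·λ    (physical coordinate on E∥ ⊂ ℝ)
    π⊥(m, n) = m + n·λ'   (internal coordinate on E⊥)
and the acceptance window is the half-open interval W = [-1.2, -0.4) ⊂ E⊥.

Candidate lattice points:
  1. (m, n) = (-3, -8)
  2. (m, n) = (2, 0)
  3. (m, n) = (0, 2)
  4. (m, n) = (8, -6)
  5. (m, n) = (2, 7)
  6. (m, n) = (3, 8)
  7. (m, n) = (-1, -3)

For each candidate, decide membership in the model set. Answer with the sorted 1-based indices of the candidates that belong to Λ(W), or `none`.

Compute λ' = (3−√13)/2 = -0.302776, so π⊥(m,n) = m -0.302776·n.
candidate 1: (m,n)=(-3,-8) → π∥ = -3-8·λ ≈ -29.422205, π⊥ = -3-8·λ' ≈ -0.577795 ∈ [-1.2, -0.4) ⇒ IN Λ
candidate 2: (m,n)=(2,0) → π∥ = 2+0·λ ≈ 2.000000, π⊥ = 2+0·λ' ≈ 2.000000 ∉ [-1.2, -0.4) ⇒ out
candidate 3: (m,n)=(0,2) → π∥ = 0+2·λ ≈ 6.605551, π⊥ = 0+2·λ' ≈ -0.605551 ∈ [-1.2, -0.4) ⇒ IN Λ
candidate 4: (m,n)=(8,-6) → π∥ = 8-6·λ ≈ -11.816654, π⊥ = 8-6·λ' ≈ 9.816654 ∉ [-1.2, -0.4) ⇒ out
candidate 5: (m,n)=(2,7) → π∥ = 2+7·λ ≈ 25.119429, π⊥ = 2+7·λ' ≈ -0.119429 ∉ [-1.2, -0.4) ⇒ out
candidate 6: (m,n)=(3,8) → π∥ = 3+8·λ ≈ 29.422205, π⊥ = 3+8·λ' ≈ 0.577795 ∉ [-1.2, -0.4) ⇒ out
candidate 7: (m,n)=(-1,-3) → π∥ = -1-3·λ ≈ -10.908327, π⊥ = -1-3·λ' ≈ -0.091673 ∉ [-1.2, -0.4) ⇒ out

1, 3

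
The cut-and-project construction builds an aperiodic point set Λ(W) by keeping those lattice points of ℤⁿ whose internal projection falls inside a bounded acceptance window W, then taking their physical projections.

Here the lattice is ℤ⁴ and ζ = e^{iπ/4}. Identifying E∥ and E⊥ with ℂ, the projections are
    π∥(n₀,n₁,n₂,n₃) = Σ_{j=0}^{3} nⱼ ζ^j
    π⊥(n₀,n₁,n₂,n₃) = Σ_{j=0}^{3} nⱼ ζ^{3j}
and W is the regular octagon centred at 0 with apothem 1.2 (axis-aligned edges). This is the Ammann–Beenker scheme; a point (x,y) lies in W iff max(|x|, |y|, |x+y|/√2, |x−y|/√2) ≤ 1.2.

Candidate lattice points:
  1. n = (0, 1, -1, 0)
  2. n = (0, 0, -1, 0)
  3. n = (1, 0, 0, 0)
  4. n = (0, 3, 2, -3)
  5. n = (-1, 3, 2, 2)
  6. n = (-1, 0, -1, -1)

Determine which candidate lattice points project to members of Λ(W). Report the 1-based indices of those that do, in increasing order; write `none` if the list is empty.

With ζ = e^{iπ/4} the internal vectors are ζ^0,ζ^3,ζ^6,ζ^9.
#1 (0, 1, -1, 0): internal (-0.7071, 1.7071); octagon support 1.7071 vs apothem 1.2 → ∉ W
#2 (0, 0, -1, 0): internal (0.0000, 1.0000); octagon support 1.0000 vs apothem 1.2 → ∈ W
#3 (1, 0, 0, 0): internal (1.0000, 0.0000); octagon support 1.0000 vs apothem 1.2 → ∈ W
#4 (0, 3, 2, -3): internal (-4.2426, -2.0000); octagon support 4.4142 vs apothem 1.2 → ∉ W
#5 (-1, 3, 2, 2): internal (-1.7071, 1.5355); octagon support 2.2929 vs apothem 1.2 → ∉ W
#6 (-1, 0, -1, -1): internal (-1.7071, 0.2929); octagon support 1.7071 vs apothem 1.2 → ∉ W

2, 3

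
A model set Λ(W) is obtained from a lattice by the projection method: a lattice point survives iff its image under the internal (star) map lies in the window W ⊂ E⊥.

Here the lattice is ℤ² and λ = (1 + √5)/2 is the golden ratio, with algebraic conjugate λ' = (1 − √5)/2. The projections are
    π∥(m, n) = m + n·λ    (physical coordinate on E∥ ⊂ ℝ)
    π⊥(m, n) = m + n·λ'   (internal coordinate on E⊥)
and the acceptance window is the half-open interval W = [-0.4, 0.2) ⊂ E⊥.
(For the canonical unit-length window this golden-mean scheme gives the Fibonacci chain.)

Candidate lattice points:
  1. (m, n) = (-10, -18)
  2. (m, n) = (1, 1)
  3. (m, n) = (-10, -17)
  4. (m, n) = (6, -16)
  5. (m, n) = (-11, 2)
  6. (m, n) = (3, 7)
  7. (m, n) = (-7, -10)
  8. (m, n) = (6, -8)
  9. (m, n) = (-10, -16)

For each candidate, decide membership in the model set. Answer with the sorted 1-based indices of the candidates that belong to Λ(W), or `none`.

9

Compute λ' = (1−√5)/2 = -0.6180, so π⊥(m,n) = m -0.6180·n.
#1 (-10,-18): internal coord -10 + (-18)·λ' = +1.1246; +1.1246 ∉ [-0.4, 0.2) → out
#2 (1,1): internal coord 1 + (1)·λ' = +0.3820; +0.3820 ∉ [-0.4, 0.2) → out
#3 (-10,-17): internal coord -10 + (-17)·λ' = +0.5066; +0.5066 ∉ [-0.4, 0.2) → out
#4 (6,-16): internal coord 6 + (-16)·λ' = +15.8885; +15.8885 ∉ [-0.4, 0.2) → out
#5 (-11,2): internal coord -11 + (2)·λ' = -12.2361; -12.2361 ∉ [-0.4, 0.2) → out
#6 (3,7): internal coord 3 + (7)·λ' = -1.3262; -1.3262 ∉ [-0.4, 0.2) → out
#7 (-7,-10): internal coord -7 + (-10)·λ' = -0.8197; -0.8197 ∉ [-0.4, 0.2) → out
#8 (6,-8): internal coord 6 + (-8)·λ' = +10.9443; +10.9443 ∉ [-0.4, 0.2) → out
#9 (-10,-16): internal coord -10 + (-16)·λ' = -0.1115; -0.1115 ∈ [-0.4, 0.2) → IN Λ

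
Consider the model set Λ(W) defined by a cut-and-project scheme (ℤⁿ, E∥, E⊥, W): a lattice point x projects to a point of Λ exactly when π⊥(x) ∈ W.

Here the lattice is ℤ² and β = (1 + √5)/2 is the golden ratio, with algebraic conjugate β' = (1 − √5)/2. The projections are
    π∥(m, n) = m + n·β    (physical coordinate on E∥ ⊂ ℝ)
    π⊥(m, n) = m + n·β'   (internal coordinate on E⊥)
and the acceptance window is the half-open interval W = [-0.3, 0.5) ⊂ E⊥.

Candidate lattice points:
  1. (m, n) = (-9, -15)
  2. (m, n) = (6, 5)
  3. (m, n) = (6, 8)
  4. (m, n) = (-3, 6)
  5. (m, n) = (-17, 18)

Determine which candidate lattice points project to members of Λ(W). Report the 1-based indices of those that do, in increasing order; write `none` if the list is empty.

1

β' = (1−√5)/2 ≈ -0.6180.
[1] lift (-9,-15): star map gives 0.2705; window check -0.3 ≤ 0.2705 < 0.5 is true → IN Λ
[2] lift (6,5): star map gives 2.9098; window check -0.3 ≤ 2.9098 < 0.5 is false → out
[3] lift (6,8): star map gives 1.0557; window check -0.3 ≤ 1.0557 < 0.5 is false → out
[4] lift (-3,6): star map gives -6.7082; window check -0.3 ≤ -6.7082 < 0.5 is false → out
[5] lift (-17,18): star map gives -28.1246; window check -0.3 ≤ -28.1246 < 0.5 is false → out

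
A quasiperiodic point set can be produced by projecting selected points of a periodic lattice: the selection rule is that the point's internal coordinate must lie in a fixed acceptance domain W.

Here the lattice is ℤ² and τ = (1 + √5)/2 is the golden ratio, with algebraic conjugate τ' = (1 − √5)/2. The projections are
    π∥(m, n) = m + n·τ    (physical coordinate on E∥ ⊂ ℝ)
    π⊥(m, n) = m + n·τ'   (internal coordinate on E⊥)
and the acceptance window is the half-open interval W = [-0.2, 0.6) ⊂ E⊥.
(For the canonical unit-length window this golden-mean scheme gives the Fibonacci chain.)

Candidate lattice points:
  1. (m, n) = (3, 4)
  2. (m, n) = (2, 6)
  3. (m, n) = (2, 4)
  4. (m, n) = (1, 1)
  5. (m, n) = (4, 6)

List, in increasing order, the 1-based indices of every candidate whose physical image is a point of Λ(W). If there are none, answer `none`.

Numerically τ ≈ 1.618034 and τ' = −1/τ ≈ -0.618034.
#1 (3,4): internal coord 3 + (4)·τ' = +0.527864; +0.527864 ∈ [-0.2, 0.6) → IN Λ
#2 (2,6): internal coord 2 + (6)·τ' = -1.708204; -1.708204 ∉ [-0.2, 0.6) → out
#3 (2,4): internal coord 2 + (4)·τ' = -0.472136; -0.472136 ∉ [-0.2, 0.6) → out
#4 (1,1): internal coord 1 + (1)·τ' = +0.381966; +0.381966 ∈ [-0.2, 0.6) → IN Λ
#5 (4,6): internal coord 4 + (6)·τ' = +0.291796; +0.291796 ∈ [-0.2, 0.6) → IN Λ

1, 4, 5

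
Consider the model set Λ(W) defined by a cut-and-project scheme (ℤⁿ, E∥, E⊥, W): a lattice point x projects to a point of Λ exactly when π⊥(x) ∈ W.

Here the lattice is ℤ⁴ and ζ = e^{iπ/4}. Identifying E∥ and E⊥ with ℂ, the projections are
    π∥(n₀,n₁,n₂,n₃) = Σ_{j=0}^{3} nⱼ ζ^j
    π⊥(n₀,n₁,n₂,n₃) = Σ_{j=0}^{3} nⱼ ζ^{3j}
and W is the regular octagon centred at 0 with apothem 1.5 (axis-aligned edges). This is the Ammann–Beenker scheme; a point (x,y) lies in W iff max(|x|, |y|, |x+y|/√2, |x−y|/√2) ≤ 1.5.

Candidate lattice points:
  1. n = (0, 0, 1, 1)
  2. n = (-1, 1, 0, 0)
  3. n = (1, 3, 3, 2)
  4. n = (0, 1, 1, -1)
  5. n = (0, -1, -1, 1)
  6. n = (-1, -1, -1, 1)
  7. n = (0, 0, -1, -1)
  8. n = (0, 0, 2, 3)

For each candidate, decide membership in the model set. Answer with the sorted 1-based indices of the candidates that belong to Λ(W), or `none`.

Internal map: ζ^{3j} for j=0..3 gives (1,0), (−√2/2,√2/2), (0,−1), (√2/2,√2/2).
candidate 1: n = (0, 0, 1, 1) → π⊥ ≈ (+0.7071, -0.2929); max(|x|,|y|,|x±y|/√2) = 0.7071 ≤ 1.5 ⇒ ∈ W
candidate 2: n = (-1, 1, 0, 0) → π⊥ ≈ (-1.7071, +0.7071); max(|x|,|y|,|x±y|/√2) = 1.7071 > 1.5 ⇒ ∉ W
candidate 3: n = (1, 3, 3, 2) → π⊥ ≈ (+0.2929, +0.5355); max(|x|,|y|,|x±y|/√2) = 0.5858 ≤ 1.5 ⇒ ∈ W
candidate 4: n = (0, 1, 1, -1) → π⊥ ≈ (-1.4142, -1.0000); max(|x|,|y|,|x±y|/√2) = 1.7071 > 1.5 ⇒ ∉ W
candidate 5: n = (0, -1, -1, 1) → π⊥ ≈ (+1.4142, +1.0000); max(|x|,|y|,|x±y|/√2) = 1.7071 > 1.5 ⇒ ∉ W
candidate 6: n = (-1, -1, -1, 1) → π⊥ ≈ (+0.4142, +1.0000); max(|x|,|y|,|x±y|/√2) = 1.0000 ≤ 1.5 ⇒ ∈ W
candidate 7: n = (0, 0, -1, -1) → π⊥ ≈ (-0.7071, +0.2929); max(|x|,|y|,|x±y|/√2) = 0.7071 ≤ 1.5 ⇒ ∈ W
candidate 8: n = (0, 0, 2, 3) → π⊥ ≈ (+2.1213, +0.1213); max(|x|,|y|,|x±y|/√2) = 2.1213 > 1.5 ⇒ ∉ W

1, 3, 6, 7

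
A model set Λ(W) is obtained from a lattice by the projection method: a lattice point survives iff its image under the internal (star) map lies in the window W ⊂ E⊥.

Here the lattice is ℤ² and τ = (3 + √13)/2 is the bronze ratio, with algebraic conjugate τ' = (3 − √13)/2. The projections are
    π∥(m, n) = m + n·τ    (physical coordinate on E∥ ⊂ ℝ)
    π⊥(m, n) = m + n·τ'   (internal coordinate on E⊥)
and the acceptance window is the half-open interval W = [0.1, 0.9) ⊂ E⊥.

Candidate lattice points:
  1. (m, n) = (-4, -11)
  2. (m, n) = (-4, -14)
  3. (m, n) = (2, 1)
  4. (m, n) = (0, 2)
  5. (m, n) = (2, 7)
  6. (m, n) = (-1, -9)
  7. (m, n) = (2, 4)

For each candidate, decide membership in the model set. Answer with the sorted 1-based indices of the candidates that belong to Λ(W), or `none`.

2, 7

Numerically τ ≈ 3.30278 and τ' = −1/τ ≈ -0.30278.
candidate 1: (m,n)=(-4,-11) → π∥ = -4-11·τ ≈ -40.33053, π⊥ = -4-11·τ' ≈ -0.66947 ∉ [0.1, 0.9) ⇒ out
candidate 2: (m,n)=(-4,-14) → π∥ = -4-14·τ ≈ -50.23886, π⊥ = -4-14·τ' ≈ 0.23886 ∈ [0.1, 0.9) ⇒ IN Λ
candidate 3: (m,n)=(2,1) → π∥ = 2+1·τ ≈ 5.30278, π⊥ = 2+1·τ' ≈ 1.69722 ∉ [0.1, 0.9) ⇒ out
candidate 4: (m,n)=(0,2) → π∥ = 0+2·τ ≈ 6.60555, π⊥ = 0+2·τ' ≈ -0.60555 ∉ [0.1, 0.9) ⇒ out
candidate 5: (m,n)=(2,7) → π∥ = 2+7·τ ≈ 25.11943, π⊥ = 2+7·τ' ≈ -0.11943 ∉ [0.1, 0.9) ⇒ out
candidate 6: (m,n)=(-1,-9) → π∥ = -1-9·τ ≈ -30.72498, π⊥ = -1-9·τ' ≈ 1.72498 ∉ [0.1, 0.9) ⇒ out
candidate 7: (m,n)=(2,4) → π∥ = 2+4·τ ≈ 15.21110, π⊥ = 2+4·τ' ≈ 0.78890 ∈ [0.1, 0.9) ⇒ IN Λ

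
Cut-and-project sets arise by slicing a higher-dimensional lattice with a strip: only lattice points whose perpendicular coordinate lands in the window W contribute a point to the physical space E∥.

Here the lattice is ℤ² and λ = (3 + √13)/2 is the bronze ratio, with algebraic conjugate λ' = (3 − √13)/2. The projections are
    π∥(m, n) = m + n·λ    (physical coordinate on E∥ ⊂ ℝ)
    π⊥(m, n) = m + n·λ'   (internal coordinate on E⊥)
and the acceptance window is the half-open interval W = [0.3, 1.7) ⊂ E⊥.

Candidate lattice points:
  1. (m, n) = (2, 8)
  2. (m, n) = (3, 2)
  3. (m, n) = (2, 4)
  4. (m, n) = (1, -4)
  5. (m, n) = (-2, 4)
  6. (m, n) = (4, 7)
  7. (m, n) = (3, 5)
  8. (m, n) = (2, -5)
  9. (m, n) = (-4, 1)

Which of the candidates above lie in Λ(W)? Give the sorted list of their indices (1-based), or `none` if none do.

3, 7

Compute λ' = (3−√13)/2 = -0.302776, so π⊥(m,n) = m -0.302776·n.
#1 (2,8): internal coord 2 + (8)·λ' = -0.422205; -0.422205 ∉ [0.3, 1.7) → out
#2 (3,2): internal coord 3 + (2)·λ' = +2.394449; +2.394449 ∉ [0.3, 1.7) → out
#3 (2,4): internal coord 2 + (4)·λ' = +0.788897; +0.788897 ∈ [0.3, 1.7) → IN Λ
#4 (1,-4): internal coord 1 + (-4)·λ' = +2.211103; +2.211103 ∉ [0.3, 1.7) → out
#5 (-2,4): internal coord -2 + (4)·λ' = -3.211103; -3.211103 ∉ [0.3, 1.7) → out
#6 (4,7): internal coord 4 + (7)·λ' = +1.880571; +1.880571 ∉ [0.3, 1.7) → out
#7 (3,5): internal coord 3 + (5)·λ' = +1.486122; +1.486122 ∈ [0.3, 1.7) → IN Λ
#8 (2,-5): internal coord 2 + (-5)·λ' = +3.513878; +3.513878 ∉ [0.3, 1.7) → out
#9 (-4,1): internal coord -4 + (1)·λ' = -4.302776; -4.302776 ∉ [0.3, 1.7) → out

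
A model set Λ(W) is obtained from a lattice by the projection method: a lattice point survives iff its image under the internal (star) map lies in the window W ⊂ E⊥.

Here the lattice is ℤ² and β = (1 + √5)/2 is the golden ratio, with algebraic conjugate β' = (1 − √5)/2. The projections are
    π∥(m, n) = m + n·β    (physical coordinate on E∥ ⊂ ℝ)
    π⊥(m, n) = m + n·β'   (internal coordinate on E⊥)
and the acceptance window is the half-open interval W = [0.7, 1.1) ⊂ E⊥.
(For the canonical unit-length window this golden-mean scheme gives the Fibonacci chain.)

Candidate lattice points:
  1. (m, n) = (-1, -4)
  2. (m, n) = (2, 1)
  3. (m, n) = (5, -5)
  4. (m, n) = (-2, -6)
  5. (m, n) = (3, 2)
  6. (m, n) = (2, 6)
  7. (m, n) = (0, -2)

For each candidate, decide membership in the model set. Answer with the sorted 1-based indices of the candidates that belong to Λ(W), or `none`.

none

Compute β' = (1−√5)/2 = -0.618034, so π⊥(m,n) = m -0.618034·n.
#1 (-1,-4): internal coord -1 + (-4)·β' = +1.472136; +1.472136 ∉ [0.7, 1.1) → out
#2 (2,1): internal coord 2 + (1)·β' = +1.381966; +1.381966 ∉ [0.7, 1.1) → out
#3 (5,-5): internal coord 5 + (-5)·β' = +8.090170; +8.090170 ∉ [0.7, 1.1) → out
#4 (-2,-6): internal coord -2 + (-6)·β' = +1.708204; +1.708204 ∉ [0.7, 1.1) → out
#5 (3,2): internal coord 3 + (2)·β' = +1.763932; +1.763932 ∉ [0.7, 1.1) → out
#6 (2,6): internal coord 2 + (6)·β' = -1.708204; -1.708204 ∉ [0.7, 1.1) → out
#7 (0,-2): internal coord 0 + (-2)·β' = +1.236068; +1.236068 ∉ [0.7, 1.1) → out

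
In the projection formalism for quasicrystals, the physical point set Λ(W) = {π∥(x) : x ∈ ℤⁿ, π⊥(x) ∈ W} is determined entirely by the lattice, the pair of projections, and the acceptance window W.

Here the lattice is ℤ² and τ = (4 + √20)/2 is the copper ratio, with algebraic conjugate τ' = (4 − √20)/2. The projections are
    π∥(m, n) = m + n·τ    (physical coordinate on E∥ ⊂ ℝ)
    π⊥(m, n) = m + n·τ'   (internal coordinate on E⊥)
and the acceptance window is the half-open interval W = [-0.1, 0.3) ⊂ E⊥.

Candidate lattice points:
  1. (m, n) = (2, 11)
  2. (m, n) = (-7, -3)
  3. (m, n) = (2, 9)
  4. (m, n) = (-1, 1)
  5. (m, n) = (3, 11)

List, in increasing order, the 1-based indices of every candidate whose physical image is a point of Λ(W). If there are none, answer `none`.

Compute τ' = (4−√20)/2 = -0.2361, so π⊥(m,n) = m -0.2361·n.
candidate 1: (m,n)=(2,11) → π∥ = 2+11·τ ≈ 48.5967, π⊥ = 2+11·τ' ≈ -0.5967 ∉ [-0.1, 0.3) ⇒ out
candidate 2: (m,n)=(-7,-3) → π∥ = -7-3·τ ≈ -19.7082, π⊥ = -7-3·τ' ≈ -6.2918 ∉ [-0.1, 0.3) ⇒ out
candidate 3: (m,n)=(2,9) → π∥ = 2+9·τ ≈ 40.1246, π⊥ = 2+9·τ' ≈ -0.1246 ∉ [-0.1, 0.3) ⇒ out
candidate 4: (m,n)=(-1,1) → π∥ = -1+1·τ ≈ 3.2361, π⊥ = -1+1·τ' ≈ -1.2361 ∉ [-0.1, 0.3) ⇒ out
candidate 5: (m,n)=(3,11) → π∥ = 3+11·τ ≈ 49.5967, π⊥ = 3+11·τ' ≈ 0.4033 ∉ [-0.1, 0.3) ⇒ out

none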